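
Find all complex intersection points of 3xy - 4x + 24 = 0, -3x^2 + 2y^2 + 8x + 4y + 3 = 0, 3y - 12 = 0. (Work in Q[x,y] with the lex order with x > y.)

{(-3, 4)}

Compute a lex Gröbner basis by Buchberger's algorithm.
f_1 = 3xy - 4x + 24, LT = xy.
f_2 = -3x^2 + 8x + 2y^2 + 4y + 3, LT = x^2.
f_3 = 3y - 12, LT = y.

S(f_1,f_2): lcm = x^2y. S = -4/3x^2 + 8/3xy + 8x + 2/3y^3 + 4/3y^2 + y.
  leading term x^2: subtract (4/9)·f_2 from -4/3x^2 + 8/3xy + 8x + 2/3y^3 + 4/3y^2 + y → 8/3xy + 40/9x + 2/3y^3 + 4/9y^2 - 7/9y - 4/3
  leading term xy: subtract (8/9)·f_1 from 8/3xy + 40/9x + 2/3y^3 + 4/9y^2 - 7/9y - 4/3 → 8x + 2/3y^3 + 4/9y^2 - 7/9y - 68/3
  leading term x: no divisor's leading term divides it; move 8x to the remainder.
  leading term y^3: subtract (2/9y^2)·f_3 from 2/3y^3 + 4/9y^2 - 7/9y - 68/3 → 28/9y^2 - 7/9y - 68/3
  leading term y^2: subtract (28/27y)·f_3 from 28/9y^2 - 7/9y - 68/3 → 35/3y - 68/3
  leading term y: subtract (35/9)·f_3 from 35/3y - 68/3 → 24
  leading term 1: no divisor's leading term divides it; move 24 to the remainder.
  remainder 8x + 24 ≠ 0; add h_4 = 8x + 24 to the basis.

The other S-polynomials (S(f_1,f_3), S(f_2,f_3), S(f_1,h_4), S(f_2,h_4), S(f_3,h_4)) all reduce to 0 modulo the current basis, so we have a Gröbner basis.
Inter-reduce: drop elements whose leading term is divisible by another's, tail-reduce, and make monic.
Reduced Gröbner basis: {x + 3, y - 4}.

Since the basis is lex-ordered, y - 4 is univariate in y. Its roots are {4}. Back-substituting each root into the other basis elements fixes the other coordinates.
  y = 4: the earlier basis element becomes x + 3 = 0, giving x = -3 — point (-3, 4).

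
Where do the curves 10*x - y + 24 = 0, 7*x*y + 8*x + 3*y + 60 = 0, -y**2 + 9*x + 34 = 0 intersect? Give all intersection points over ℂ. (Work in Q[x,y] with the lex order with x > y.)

Compute a lex Gröbner basis by Buchberger's algorithm.
f_1 = 10*x - y + 24, LT = x.
f_2 = 7*x*y + 8*x + 3*y + 60, LT = x*y.
f_3 = 9*x - y**2 + 34, LT = x.

S(f_1,f_2): lcm = x*y. S = -8/7*x - 1/10*y**2 + 69/35*y - 60/7.
  leading term x: subtract (-4/35)·f_1 from -8/7*x - 1/10*y**2 + 69/35*y - 60/7 → -1/10*y**2 + 13/7*y - 204/35
  leading term y**2: no divisor's leading term divides it; move -1/10*y**2 to the remainder.
  leading term y: no divisor's leading term divides it; move 13/7*y to the remainder.
  leading term 1: no divisor's leading term divides it; move -204/35 to the remainder.
  remainder -1/10*y**2 + 13/7*y - 204/35 ≠ 0; add h_4 = -1/10*y**2 + 13/7*y - 204/35 to the basis.

S(f_1,f_3): lcm = x. S = 1/9*y**2 - 1/10*y - 62/45.
  leading term y**2: subtract (-10/9)·h_4 from 1/9*y**2 - 1/10*y - 62/45 → 1237/630*y - 2474/315
  leading term y: no divisor's leading term divides it; move 1237/630*y to the remainder.
  leading term 1: no divisor's leading term divides it; move -2474/315 to the remainder.
  remainder 1237/630*y - 2474/315 ≠ 0; add h_5 = 1237/630*y - 2474/315 to the basis.

The other S-polynomials (S(f_2,f_3), S(f_1,h_4), S(f_2,h_4), S(f_3,h_4), S(f_1,h_5), S(f_2,h_5), S(f_3,h_5), S(h_4,h_5)) all reduce to 0 modulo the current basis, so we have a Gröbner basis.
Inter-reduce: drop elements whose leading term is divisible by another's, tail-reduce, and make monic.
Reduced Gröbner basis: {x + 2, y - 4}.

A lex Gröbner basis eliminates variables successively. Here y - 4 depends only on y, with roots {4}; lifting each root through the earlier basis elements recovers the full solutions.
  y = 4: the earlier basis element becomes x + 2 = 0, giving x = -2 — point (-2, 4).

{(-2, 4)}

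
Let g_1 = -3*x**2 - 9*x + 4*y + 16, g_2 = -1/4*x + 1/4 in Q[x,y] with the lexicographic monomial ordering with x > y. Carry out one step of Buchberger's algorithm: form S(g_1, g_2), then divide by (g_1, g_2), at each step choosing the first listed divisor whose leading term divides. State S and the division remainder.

S(g_1, g_2) = 4*x - 4/3*y - 16/3; remainder on division = -4/3*y - 4/3.

lcm(LM(g_1), LM(g_2)) = x**2.
S = (lcm/LT(g_1))·g_1 − (lcm/LT(g_2))·g_2 = 4*x - 4/3*y - 16/3.
Reduce S modulo (g_1, g_2) in that order:
  leading term x: subtract (-16)·g_2 from 4*x - 4/3*y - 16/3 → -4/3*y - 4/3
  leading term y: no divisor's leading term divides it; move -4/3*y to the remainder.
  leading term 1: no divisor's leading term divides it; move -4/3 to the remainder.
The remainder -4/3*y - 4/3 is nonzero, so it would be added as the next basis element.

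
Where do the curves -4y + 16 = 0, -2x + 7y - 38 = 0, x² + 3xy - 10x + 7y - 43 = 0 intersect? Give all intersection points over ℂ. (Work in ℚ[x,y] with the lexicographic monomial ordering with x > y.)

Compute a lex Gröbner basis by Buchberger's algorithm.
f_1 = -4y + 16, LT = y.
f_2 = -2x + 7y - 38, LT = x.
f_3 = x² + 3xy - 10x + 7y - 43, LT = x².

S(f_1,f_2): leading monomials are coprime, so the S-polynomial reduces to 0 (Buchberger's first criterion).
S(f_1,f_3): leading monomials are coprime, so the S-polynomial reduces to 0 (Buchberger's first criterion).
S(f_2,f_3): lcm = x². S = -13/2xy + 29x - 7y + 43.
  leading term xy: subtract (13/8x)·f_1 from -13/2xy + 29x - 7y + 43 → 3x - 7y + 43
  leading term x: subtract (-3/2)·f_2 from 3x - 7y + 43 → 7/2y - 14
  leading term y: subtract (-⅞)·f_1 from 7/2y - 14 → 0
  remainder 0.

Every S-polynomial of the final basis reduces to 0, so we have a Gröbner basis.
Inter-reduce: drop elements whose leading term is divisible by another's, tail-reduce, and make monic.
Reduced Gröbner basis: {x + 5, y - 4}.

A lex Gröbner basis eliminates variables successively. Here y - 4 depends only on y, with roots {4}; lifting each root through the earlier basis elements recovers the full solutions.
  y = 4: the earlier basis element becomes x + 5 = 0, giving x = -5 — point (-5, 4).
Each listed point satisfies every original equation (direct substitution).

{(-5, 4)}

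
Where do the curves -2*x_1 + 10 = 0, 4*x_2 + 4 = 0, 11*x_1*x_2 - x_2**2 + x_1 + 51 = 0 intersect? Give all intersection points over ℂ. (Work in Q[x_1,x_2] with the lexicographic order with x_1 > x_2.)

Compute a lex Gröbner basis by Buchberger's algorithm.
f_1 = -2*x_1 + 10, LT = x_1.
f_2 = 4*x_2 + 4, LT = x_2.
f_3 = 11*x_1*x_2 + x_1 - x_2**2 + 51, LT = x_1*x_2.

The S-polynomials (S(f_1,f_2), S(f_1,f_3), S(f_2,f_3)) all reduce to 0 modulo the current basis, so we have a Gröbner basis.
Inter-reduce: drop elements whose leading term is divisible by another's, tail-reduce, and make monic.
Reduced Gröbner basis: {x_1 - 5, x_2 + 1}.

The lex basis is triangular: the last element involves only x_2. Solving x_2 + 1 = 0 gives x_2 ∈ {-1}; substituting each value into the earlier elements determines the remaining variables.
  x_2 = -1: the earlier basis element becomes x_1 - 5 = 0, giving x_1 = 5 — point (5, -1).
Each listed point satisfies every original equation (direct substitution).

{(5, -1)}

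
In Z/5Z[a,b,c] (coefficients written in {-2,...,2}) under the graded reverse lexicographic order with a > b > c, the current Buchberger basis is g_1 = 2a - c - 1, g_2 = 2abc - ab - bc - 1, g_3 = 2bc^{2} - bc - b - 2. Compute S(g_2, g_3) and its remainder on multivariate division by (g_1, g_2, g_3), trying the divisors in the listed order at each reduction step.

lcm(LM(g_2), LM(g_3)) = abc^{2}.
S = (lcm/LT(g_2))·g_2 − (lcm/LT(g_3))·g_3 = 2bc^{2} - 2ab + a + 2c.
Reduce S modulo (g_1, g_2, g_3) in that order:
  leading term bc^{2}: subtract (1)·g_3 from 2bc^{2} - 2ab + a + 2c → -2ab + bc + a + b + 2c + 2
  leading term ab: subtract (-b)·g_1 from -2ab + bc + a + b + 2c + 2 → a + 2c + 2
  leading term a: subtract (-2)·g_1 from a + 2c + 2 → 0
The remainder is 0, so this S-polynomial contributes no new basis element.
This is the inner loop of Buchberger's algorithm — each nonzero remainder becomes a new basis element.

S(g_2, g_3) = 2bc^{2} - 2ab + a + 2c; remainder on division = 0.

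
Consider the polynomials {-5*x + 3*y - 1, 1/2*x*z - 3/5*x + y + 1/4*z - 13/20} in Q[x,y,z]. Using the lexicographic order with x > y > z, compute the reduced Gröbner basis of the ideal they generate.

f_1 = -5*x + 3*y - 1, LT = x.
f_2 = 1/2*x*z - 3/5*x + y + 1/4*z - 13/20, LT = x*z.

S(f_1,f_2): lcm = x*z. S = 6/5*x - 3/5*y*z - 2*y - 3/10*z + 13/10.
  leading term x: subtract (-6/25)·f_1 from 6/5*x - 3/5*y*z - 2*y - 3/10*z + 13/10 → -3/5*y*z - 32/25*y - 3/10*z + 53/50
  leading term y*z: no divisor's leading term divides it; move -3/5*y*z to the remainder.
  leading term y: no divisor's leading term divides it; move -32/25*y to the remainder.
  leading term z: no divisor's leading term divides it; move -3/10*z to the remainder.
  leading term 1: no divisor's leading term divides it; move 53/50 to the remainder.
  remainder -3/5*y*z - 32/25*y - 3/10*z + 53/50 ≠ 0; add g_3 = -3/5*y*z - 32/25*y - 3/10*z + 53/50 to the basis.

The other S-polynomials (S(f_1,g_3), S(f_2,g_3)) all reduce to 0 modulo the current basis, so we have a Gröbner basis.
Inter-reduce: drop elements whose leading term is divisible by another's, tail-reduce, and make monic.

G = {x - 3/5*y + 1/5, y*z + 32/15*y + 1/2*z - 53/30}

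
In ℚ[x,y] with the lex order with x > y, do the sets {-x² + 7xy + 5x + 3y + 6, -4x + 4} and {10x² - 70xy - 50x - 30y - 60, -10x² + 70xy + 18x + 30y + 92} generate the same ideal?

Yes, the ideals are equal.

Equality of ideals is decidable: compute both reduced Gröbner bases (unique for the ordering) and check whether they agree.
Buchberger on the first generating set:
f_1 = -x² + 7xy + 5x + 3y + 6, LT = x².
f_2 = -4x + 4, LT = x.

S(f_1,f_2): lcm = x². S = -7xy - 4x - 3y - 6.
  reduce S modulo (f_1, f_2):
  remainder -10y - 10 ≠ 0; add g_3 = -10y - 10 to the basis.

The other S-polynomials (S(f_1,g_3), S(f_2,g_3)) all reduce to 0 modulo the current basis, so we have a Gröbner basis.
Inter-reduce: drop elements whose leading term is divisible by another's, tail-reduce, and make monic.
Reduced Gröbner basis: {x - 1, y + 1}.

Buchberger on the second generating set:
h_1 = 10x² - 70xy - 50x - 30y - 60, LT = x².
h_2 = -10x² + 70xy + 18x + 30y + 92, LT = x².

S(h_1,h_2): lcm = x². S = -16/5x + 16/5.
  reduce S modulo (h_1, h_2):
  remainder -16/5x + 16/5 ≠ 0; add k_3 = -16/5x + 16/5 to the basis.

S(h_1,k_3): lcm = x². S = -7xy - 4x - 3y - 6.
  reduce S modulo (h_1, h_2, k_3):
  remainder -10y - 10 ≠ 0; add k_4 = -10y - 10 to the basis.

The other S-polynomials (S(h_2,k_3), S(h_1,k_4), S(h_2,k_4), S(k_3,k_4)) all reduce to 0 modulo the current basis, so we have a Gröbner basis.
Inter-reduce: drop elements whose leading term is divisible by another's, tail-reduce, and make monic.
Reduced Gröbner basis: {x - 1, y + 1}.

These coincide, so the ideals are equal.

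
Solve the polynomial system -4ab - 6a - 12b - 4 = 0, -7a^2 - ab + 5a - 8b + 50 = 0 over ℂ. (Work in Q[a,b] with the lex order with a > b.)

{(-2, 2), (-sqrt(8849)/28 - 1/28, -113/20 - sqrt(8849)/20), (-1/28 + sqrt(8849)/28, -113/20 + sqrt(8849)/20)}

Compute a lex Gröbner basis by Buchberger's algorithm.
f_1 = -4ab - 6a - 12b - 4, LT = ab.
f_2 = -7a^2 - ab + 5a - 8b + 50, LT = a^2.

S(f_1,f_2): lcm = a^2b. S = 3/2a^2 - 1/7ab^2 + 26/7ab + a - 8/7b^2 + 50/7b.
  leading term a^2: subtract (-3/14)·f_2 from 3/2a^2 - 1/7ab^2 + 26/7ab + a - 8/7b^2 + 50/7b → -1/7ab^2 + 7/2ab + 29/14a - 8/7b^2 + 38/7b + 75/7
  leading term ab^2: subtract (1/28b)·f_1 from -1/7ab^2 + 7/2ab + 29/14a - 8/7b^2 + 38/7b + 75/7 → 26/7ab + 29/14a - 5/7b^2 + 39/7b + 75/7
  leading term ab: subtract (-13/14)·f_1 from 26/7ab + 29/14a - 5/7b^2 + 39/7b + 75/7 → -7/2a - 5/7b^2 - 39/7b + 7
  leading term a: no divisor's leading term divides it; move -7/2a to the remainder.
  leading term b^2: no divisor's leading term divides it; move -5/7b^2 to the remainder.
  leading term b: no divisor's leading term divides it; move -39/7b to the remainder.
  leading term 1: no divisor's leading term divides it; move 7 to the remainder.
  remainder -7/2a - 5/7b^2 - 39/7b + 7 ≠ 0; add h_3 = -7/2a - 5/7b^2 - 39/7b + 7 to the basis.

S(f_1,h_3): lcm = ab. S = 3/2a - 10/49b^3 - 78/49b^2 + 5b + 1.
  leading term a: subtract (-3/7)·h_3 from 3/2a - 10/49b^3 - 78/49b^2 + 5b + 1 → -10/49b^3 - 93/49b^2 + 128/49b + 4
  leading term b^3: no divisor's leading term divides it; move -10/49b^3 to the remainder.
  leading term b^2: no divisor's leading term divides it; move -93/49b^2 to the remainder.
  leading term b: no divisor's leading term divides it; move 128/49b to the remainder.
  leading term 1: no divisor's leading term divides it; move 4 to the remainder.
  remainder -10/49b^3 - 93/49b^2 + 128/49b + 4 ≠ 0; add h_4 = -10/49b^3 - 93/49b^2 + 128/49b + 4 to the basis.

S(f_2,h_3): lcm = a^2. S = -10/49ab^2 - 71/49ab + 9/7a + 8/7b - 50/7.
  leading term ab^2: subtract (5/98b)·f_1 from -10/49ab^2 - 71/49ab + 9/7a + 8/7b - 50/7 → -8/7ab + 9/7a + 30/49b^2 + 66/49b - 50/7
  leading term ab: subtract (2/7)·f_1 from -8/7ab + 9/7a + 30/49b^2 + 66/49b - 50/7 → 3a + 30/49b^2 + 234/49b - 6
  leading term a: subtract (-6/7)·h_3 from 3a + 30/49b^2 + 234/49b - 6 → 0
  remainder 0.

S(f_1,h_4): lcm = ab^3. S = -39/5ab^2 + 64/5ab + 98/5a + 3b^3 + b^2.
  leading term ab^2: subtract (39/20b)·f_1 from -39/5ab^2 + 64/5ab + 98/5a + 3b^3 + b^2 → 49/2ab + 98/5a + 3b^3 + 122/5b^2 + 39/5b
  leading term ab: subtract (-49/8)·f_1 from 49/2ab + 98/5a + 3b^3 + 122/5b^2 + 39/5b → -343/20a + 3b^3 + 122/5b^2 - 657/10b - 49/2
  leading term a: subtract (49/10)·h_3 from -343/20a + 3b^3 + 122/5b^2 - 657/10b - 49/2 → 3b^3 + 279/10b^2 - 192/5b - 294/5
  leading term b^3: subtract (-147/10)·h_4 from 3b^3 + 279/10b^2 - 192/5b - 294/5 → 0
  remainder 0.

S(f_2,h_4): leading monomials are coprime, so the S-polynomial reduces to 0 (Buchberger's first criterion).
S(h_3,h_4): leading monomials are coprime, so the S-polynomial reduces to 0 (Buchberger's first criterion).
Every S-polynomial of the final basis reduces to 0, so we have a Gröbner basis.
Inter-reduce: drop elements whose leading term is divisible by another's, tail-reduce, and make monic.
Reduced Gröbner basis: {a + 10/49b^2 + 78/49b - 2, b^3 + 93/10b^2 - 64/5b - 98/5}.

Elimination: the polynomial b^3 + 93/10b^2 - 64/5b - 98/5 lies in the elimination ideal for b, so b ∈ {2, -113/20 - sqrt(8849)/20, -113/20 + sqrt(8849)/20}. For each such b, the remaining basis elements (now univariate) give the rest of the solution.
  b = 2: the earlier basis element becomes a + 2 = 0, giving a = -2 — point (-2, 2).
  b = -113/20 - sqrt(8849)/20: the earlier basis element becomes a + 1/28 + sqrt(8849)/28 = 0, giving a = -sqrt(8849)/28 - 1/28 — point (-sqrt(8849)/28 - 1/28, -113/20 - sqrt(8849)/20).
  b = -113/20 + sqrt(8849)/20: the earlier basis element becomes a - sqrt(8849)/28 + 1/28 = 0, giving a = -1/28 + sqrt(8849)/28 — point (-1/28 + sqrt(8849)/28, -113/20 + sqrt(8849)/20).
Check: every point annihilates each of the original generators.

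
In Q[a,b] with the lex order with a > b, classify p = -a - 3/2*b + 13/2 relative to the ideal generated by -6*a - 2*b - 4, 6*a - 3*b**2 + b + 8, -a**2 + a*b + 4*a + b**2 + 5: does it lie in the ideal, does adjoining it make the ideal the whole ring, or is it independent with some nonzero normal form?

Adjoining -a - 3/2*b + 13/2 makes the ideal the whole ring: the system is inconsistent.

First compute the reduced Gröbner basis of I by Buchberger's algorithm.
f_1 = -6*a - 2*b - 4, LT = a.
f_2 = 6*a - 3*b**2 + b + 8, LT = a.
f_3 = -a**2 + a*b + 4*a + b**2 + 5, LT = a**2.

S(f_1,f_2): lcm = a. S = 1/2*b**2 + 1/6*b - 2/3.
  leading term b**2: no divisor's leading term divides it; move 1/2*b**2 to the remainder.
  leading term b: no divisor's leading term divides it; move 1/6*b to the remainder.
  leading term 1: no divisor's leading term divides it; move -2/3 to the remainder.
  remainder 1/2*b**2 + 1/6*b - 2/3 ≠ 0; add h_4 = 1/2*b**2 + 1/6*b - 2/3 to the basis.

S(f_1,f_3): lcm = a**2. S = 4/3*a*b + 14/3*a + b**2 + 5.
  leading term a*b: subtract (-2/9*b)·f_1 from 4/3*a*b + 14/3*a + b**2 + 5 → 14/3*a + 5/9*b**2 - 8/9*b + 5
  leading term a: subtract (-7/9)·f_1 from 14/3*a + 5/9*b**2 - 8/9*b + 5 → 5/9*b**2 - 22/9*b + 17/9
  leading term b**2: subtract (10/9)·h_4 from 5/9*b**2 - 22/9*b + 17/9 → -71/27*b + 71/27
  leading term b: no divisor's leading term divides it; move -71/27*b to the remainder.
  leading term 1: no divisor's leading term divides it; move 71/27 to the remainder.
  remainder -71/27*b + 71/27 ≠ 0; add h_5 = -71/27*b + 71/27 to the basis.

S(f_2,f_3): lcm = a**2. S = -1/2*a*b**2 + 7/6*a*b + 16/3*a + b**2 + 5.
  leading term a*b**2: subtract (1/12*b**2)·f_1 from -1/2*a*b**2 + 7/6*a*b + 16/3*a + b**2 + 5 → 7/6*a*b + 16/3*a + 1/6*b**3 + 4/3*b**2 + 5
  leading term a*b: subtract (-7/36*b)·f_1 from 7/6*a*b + 16/3*a + 1/6*b**3 + 4/3*b**2 + 5 → 16/3*a + 1/6*b**3 + 17/18*b**2 - 7/9*b + 5
  leading term a: subtract (-8/9)·f_1 from 16/3*a + 1/6*b**3 + 17/18*b**2 - 7/9*b + 5 → 1/6*b**3 + 17/18*b**2 - 23/9*b + 13/9
  leading term b**3: subtract (1/3*b)·h_4 from 1/6*b**3 + 17/18*b**2 - 23/9*b + 13/9 → 8/9*b**2 - 7/3*b + 13/9
  leading term b**2: subtract (16/9)·h_4 from 8/9*b**2 - 7/3*b + 13/9 → -71/27*b + 71/27
  leading term b: subtract (1)·h_5 from -71/27*b + 71/27 → 0
  remainder 0.

S(f_1,h_4): leading monomials are coprime, so the S-polynomial reduces to 0 (Buchberger's first criterion).
S(f_2,h_4): leading monomials are coprime, so the S-polynomial reduces to 0 (Buchberger's first criterion).
S(f_3,h_4): leading monomials are coprime, so the S-polynomial reduces to 0 (Buchberger's first criterion).
S(f_1,h_5): leading monomials are coprime, so the S-polynomial reduces to 0 (Buchberger's first criterion).
S(f_2,h_5): leading monomials are coprime, so the S-polynomial reduces to 0 (Buchberger's first criterion).
S(f_3,h_5): leading monomials are coprime, so the S-polynomial reduces to 0 (Buchberger's first criterion).
S(h_4,h_5): lcm = b**2. S = 4/3*b - 4/3.
  leading term b: subtract (-36/71)·h_5 from 4/3*b - 4/3 → 0
  remainder 0.

Every S-polynomial of the final basis reduces to 0, so we have a Gröbner basis.
Inter-reduce: drop elements whose leading term is divisible by another's, tail-reduce, and make monic.
Reduced Gröbner basis: {a + 1, b - 1}.
Label its elements g_1 = a + 1, g_2 = b - 1.

Reduce p = -a - 3/2*b + 13/2 modulo G:
  leading term a: subtract (-1)·g_1 from -a - 3/2*b + 13/2 → -3/2*b + 15/2
  leading term b: subtract (-3/2)·g_2 from -3/2*b + 15/2 → 6
  leading term 1: no divisor's leading term divides it; move 6 to the remainder.
  normal form = 6.
The normal form is nonzero, so p ∉ I. Since p minus its normal form lies in I, I + (p) = I + (r) where r = 6; decide whether this ideal is the whole ring.
Here r = 6 is a nonzero constant, hence a unit: 1 ∈ I + (p), the Gröbner basis of I + (p) is {1}, and the enlarged system has no common solution — adjoining p is inconsistent.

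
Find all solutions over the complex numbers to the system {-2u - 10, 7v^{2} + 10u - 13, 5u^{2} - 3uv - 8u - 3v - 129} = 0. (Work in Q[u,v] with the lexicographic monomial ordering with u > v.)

{(-5, -3)}

Compute a lex Gröbner basis by Buchberger's algorithm.
f_1 = -2u - 10, LT = u.
f_2 = 10u + 7v^{2} - 13, LT = u.
f_3 = 5u^{2} - 3uv - 8u - 3v - 129, LT = u^{2}.

S(f_1,f_2): lcm = u. S = -\tfrac{7}{10}v^{2} + \tfrac{63}{10}.
  reduce S modulo (f_1, f_2, f_3):
  remainder -\tfrac{7}{10}v^{2} + \tfrac{63}{10} ≠ 0; add h_4 = -\tfrac{7}{10}v^{2} + \tfrac{63}{10} to the basis.

S(f_1,f_3): lcm = u^{2}. S = \tfrac{3}{5}uv + \tfrac{33}{5}u + \tfrac{3}{5}v + \tfrac{129}{5}.
  reduce S modulo (f_1, f_2, f_3, h_4):
  remainder -\tfrac{12}{5}v - \tfrac{36}{5} ≠ 0; add h_5 = -\tfrac{12}{5}v - \tfrac{36}{5} to the basis.

The other S-polynomials (S(f_2,f_3), S(f_1,h_4), S(f_2,h_4), S(f_3,h_4), S(f_1,h_5), S(f_2,h_5), S(f_3,h_5), S(h_4,h_5)) all reduce to 0 modulo the current basis, so we have a Gröbner basis.
Inter-reduce: drop elements whose leading term is divisible by another's, tail-reduce, and make monic.
Reduced Gröbner basis: {u + 5, v + 3}.

Elimination: the polynomial v + 3 lies in the elimination ideal for v, so v ∈ {-3}. For each such v, the remaining basis elements (now univariate) give the rest of the solution.
  v = -3: the earlier basis element becomes u + 5 = 0, giving u = -5 — point (-5, -3).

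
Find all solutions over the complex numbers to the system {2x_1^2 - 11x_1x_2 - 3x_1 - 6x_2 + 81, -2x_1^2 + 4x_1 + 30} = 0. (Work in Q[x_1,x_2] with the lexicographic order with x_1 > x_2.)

{(-3, -4), (5, 116/61)}

Compute a lex Gröbner basis by Buchberger's algorithm.
f_1 = 2x_1^2 - 11x_1x_2 - 3x_1 - 6x_2 + 81, LT = x_1^2.
f_2 = -2x_1^2 + 4x_1 + 30, LT = x_1^2.

S(f_1,f_2): lcm = x_1^2. S = -11/2x_1x_2 + 1/2x_1 - 3x_2 + 111/2.
  leading term x_1x_2: no divisor's leading term divides it; move -11/2x_1x_2 to the remainder.
  leading term x_1: no divisor's leading term divides it; move 1/2x_1 to the remainder.
  leading term x_2: no divisor's leading term divides it; move -3x_2 to the remainder.
  leading term 1: no divisor's leading term divides it; move 111/2 to the remainder.
  remainder -11/2x_1x_2 + 1/2x_1 - 3x_2 + 111/2 ≠ 0; add h_3 = -11/2x_1x_2 + 1/2x_1 - 3x_2 + 111/2 to the basis.

S(f_1,h_3): lcm = x_1^2x_2. S = 1/11x_1^2 - 11/2x_1x_2^2 - 45/22x_1x_2 + 111/11x_1 - 3x_2^2 + 81/2x_2.
  leading term x_1^2: subtract (1/22)·f_1 from 1/11x_1^2 - 11/2x_1x_2^2 - 45/22x_1x_2 + 111/11x_1 - 3x_2^2 + 81/2x_2 → -11/2x_1x_2^2 - 17/11x_1x_2 + 225/22x_1 - 3x_2^2 + 897/22x_2 - 81/22
  leading term x_1x_2^2: subtract (x_2)·h_3 from -11/2x_1x_2^2 - 17/11x_1x_2 + 225/22x_1 - 3x_2^2 + 897/22x_2 - 81/22 → -45/22x_1x_2 + 225/22x_1 - 162/11x_2 - 81/22
  leading term x_1x_2: subtract (45/121)·h_3 from -45/22x_1x_2 + 225/22x_1 - 162/11x_2 - 81/22 → 1215/121x_1 - 1647/121x_2 - 2943/121
  leading term x_1: no divisor's leading term divides it; move 1215/121x_1 to the remainder.
  leading term x_2: no divisor's leading term divides it; move -1647/121x_2 to the remainder.
  leading term 1: no divisor's leading term divides it; move -2943/121 to the remainder.
  remainder 1215/121x_1 - 1647/121x_2 - 2943/121 ≠ 0; add h_4 = 1215/121x_1 - 1647/121x_2 - 2943/121 to the basis.

S(h_3,h_4): lcm = x_1x_2. S = -1/11x_1 + 61/45x_2^2 + 1469/495x_2 - 111/11.
  leading term x_1: subtract (-11/1215)·h_4 from -1/11x_1 + 61/45x_2^2 + 1469/495x_2 - 111/11 → 61/45x_2^2 + 128/45x_2 - 464/45
  leading term x_2^2: no divisor's leading term divides it; move 61/45x_2^2 to the remainder.
  leading term x_2: no divisor's leading term divides it; move 128/45x_2 to the remainder.
  leading term 1: no divisor's leading term divides it; move -464/45 to the remainder.
  remainder 61/45x_2^2 + 128/45x_2 - 464/45 ≠ 0; add h_5 = 61/45x_2^2 + 128/45x_2 - 464/45 to the basis.

The other S-polynomials (S(f_2,h_3), S(f_1,h_4), S(f_2,h_4), S(f_1,h_5), S(f_2,h_5), S(h_3,h_5), S(h_4,h_5)) all reduce to 0 modulo the current basis, so we have a Gröbner basis.
Inter-reduce: drop elements whose leading term is divisible by another's, tail-reduce, and make monic.
Reduced Gröbner basis: {x_1 - 61/45x_2 - 109/45, x_2^2 + 128/61x_2 - 464/61}.

The lex basis is triangular: the last element involves only x_2. Solving x_2^2 + 128/61x_2 - 464/61 = 0 gives x_2 ∈ {-4, 116/61}; substituting each value into the earlier elements determines the remaining variables.
  x_2 = -4: the earlier basis element becomes x_1 + 3 = 0, giving x_1 = -3 — point (-3, -4).
  x_2 = 116/61: the earlier basis element becomes x_1 - 5 = 0, giving x_1 = 5 — point (5, 116/61).
Each listed point satisfies every original equation (direct substitution).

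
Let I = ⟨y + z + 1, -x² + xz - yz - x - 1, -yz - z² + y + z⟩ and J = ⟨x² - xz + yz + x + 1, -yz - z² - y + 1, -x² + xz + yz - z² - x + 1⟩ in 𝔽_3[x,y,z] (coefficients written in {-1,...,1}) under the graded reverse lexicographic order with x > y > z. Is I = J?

No, the ideals differ.

Since reduced Gröbner bases are canonical representatives of ideals under a given ordering, it suffices to compute and compare them.
Buchberger on the first generating set:
f_1 = y + z + 1, LT = y.
f_2 = -x² + xz - yz - x - 1, LT = x².
f_3 = -yz - z² + y + z, LT = yz.

S(f_1,f_2): leading monomials are coprime, so the S-polynomial reduces to 0 (Buchberger's first criterion).
S(f_1,f_3): lcm = yz. S = y - z.
  leading term y: subtract (1)·f_1 from y - z → z - 1
  leading term z: no divisor's leading term divides it; move z to the remainder.
  leading term 1: no divisor's leading term divides it; move -1 to the remainder.
  remainder z - 1 ≠ 0; add g_4 = z - 1 to the basis.

S(f_2,f_3): leading monomials are coprime, so the S-polynomial reduces to 0 (Buchberger's first criterion).
S(f_1,g_4): leading monomials are coprime, so the S-polynomial reduces to 0 (Buchberger's first criterion).
S(f_2,g_4): leading monomials are coprime, so the S-polynomial reduces to 0 (Buchberger's first criterion).
S(f_3,g_4): lcm = yz. S = z² - z.
  leading term z²: subtract (z)·g_4 from z² - z → 0
  remainder 0.

Every S-polynomial of the final basis reduces to 0, so we have a Gröbner basis.
Inter-reduce: drop elements whose leading term is divisible by another's, tail-reduce, and make monic.
Reduced Gröbner basis: {x² - 1, y - 1, z - 1}.

Buchberger on the second generating set:
h_1 = x² - xz + yz + x + 1, LT = x².
h_2 = -yz - z² - y + 1, LT = yz.
h_3 = -x² + xz + yz - z² - x + 1, LT = x².

S(h_1,h_2): leading monomials are coprime, so the S-polynomial reduces to 0 (Buchberger's first criterion).
S(h_1,h_3): lcm = x². S = -yz - z² - 1.
  leading term yz: subtract (1)·h_2 from -yz - z² - 1 → y + 1
  leading term y: no divisor's leading term divides it; move y to the remainder.
  leading term 1: no divisor's leading term divides it; move 1 to the remainder.
  remainder y + 1 ≠ 0; add k_4 = y + 1 to the basis.

S(h_2,h_3): leading monomials are coprime, so the S-polynomial reduces to 0 (Buchberger's first criterion).
S(h_1,k_4): leading monomials are coprime, so the S-polynomial reduces to 0 (Buchberger's first criterion).
S(h_2,k_4): lcm = yz. S = z² + y - z - 1.
  leading term z²: no divisor's leading term divides it; move z² to the remainder.
  leading term y: subtract (1)·k_4 from y - z - 1 → -z + 1
  leading term z: no divisor's leading term divides it; move -z to the remainder.
  leading term 1: no divisor's leading term divides it; move 1 to the remainder.
  remainder z² - z + 1 ≠ 0; add k_5 = z² - z + 1 to the basis.

S(h_3,k_4): leading monomials are coprime, so the S-polynomial reduces to 0 (Buchberger's first criterion).
S(h_1,k_5): leading monomials are coprime, so the S-polynomial reduces to 0 (Buchberger's first criterion).
S(h_2,k_5): lcm = yz². S = z³ - yz - y - z.
  leading term z³: subtract (z)·k_5 from z³ - yz - y - z → -yz + z² - y + z
  leading term yz: subtract (1)·h_2 from -yz + z² - y + z → -z² + z - 1
  leading term z²: subtract (-1)·k_5 from -z² + z - 1 → 0
  remainder 0.

S(h_3,k_5): leading monomials are coprime, so the S-polynomial reduces to 0 (Buchberger's first criterion).
S(k_4,k_5): leading monomials are coprime, so the S-polynomial reduces to 0 (Buchberger's first criterion).
Every S-polynomial of the final basis reduces to 0, so we have a Gröbner basis.
Inter-reduce: drop elements whose leading term is divisible by another's, tail-reduce, and make monic.
Reduced Gröbner basis: {x² - xz + x - z + 1, z² - z + 1, y + 1}.

These differ, so the ideals are not equal.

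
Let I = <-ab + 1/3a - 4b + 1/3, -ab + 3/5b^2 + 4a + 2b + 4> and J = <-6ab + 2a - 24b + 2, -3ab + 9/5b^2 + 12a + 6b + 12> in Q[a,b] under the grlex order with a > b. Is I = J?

Since reduced Gröbner bases are canonical representatives of ideals under a given ordering, it suffices to compute and compare them.
Buchberger on the first generating set:
f_1 = -ab + 1/3a - 4b + 1/3, LT = ab.
f_2 = -ab + 3/5b^2 + 4a + 2b + 4, LT = ab.

S(f_1,f_2): lcm = ab. S = 3/5b^2 + 11/3a + 6b + 11/3.
  leading term b^2: no divisor's leading term divides it; move 3/5b^2 to the remainder.
  leading term a: no divisor's leading term divides it; move 11/3a to the remainder.
  leading term b: no divisor's leading term divides it; move 6b to the remainder.
  leading term 1: no divisor's leading term divides it; move 11/3 to the remainder.
  remainder 3/5b^2 + 11/3a + 6b + 11/3 ≠ 0; add g_3 = 3/5b^2 + 11/3a + 6b + 11/3 to the basis.

S(f_1,g_3): lcm = ab^2. S = -55/9a^2 - 31/3ab + 4b^2 - 55/9a - 1/3b.
  leading term a^2: no divisor's leading term divides it; move -55/9a^2 to the remainder.
  leading term ab: subtract (31/3)·f_1 from -31/3ab + 4b^2 - 55/9a - 1/3b → 4b^2 - 86/9a + 41b - 31/9
  leading term b^2: subtract (20/3)·g_3 from 4b^2 - 86/9a + 41b - 31/9 → -34a + b - 251/9
  leading term a: no divisor's leading term divides it; move -34a to the remainder.
  leading term b: no divisor's leading term divides it; move b to the remainder.
  leading term 1: no divisor's leading term divides it; move -251/9 to the remainder.
  remainder -55/9a^2 - 34a + b - 251/9 ≠ 0; add g_4 = -55/9a^2 - 34a + b - 251/9 to the basis.

The other S-polynomials (S(f_2,g_3), S(f_1,g_4), S(f_2,g_4), S(g_3,g_4)) all reduce to 0 modulo the current basis, so we have a Gröbner basis.
Inter-reduce: drop elements whose leading term is divisible by another's, tail-reduce, and make monic.
Reduced Gröbner basis: {a^2 + 306/55a - 9/55b + 251/55, ab - 1/3a + 4b - 1/3, b^2 + 55/9a + 10b + 55/9}.

Buchberger on the second generating set:
h_1 = -6ab + 2a - 24b + 2, LT = ab.
h_2 = -3ab + 9/5b^2 + 12a + 6b + 12, LT = ab.

S(h_1,h_2): lcm = ab. S = 3/5b^2 + 11/3a + 6b + 11/3.
  leading term b^2: no divisor's leading term divides it; move 3/5b^2 to the remainder.
  leading term a: no divisor's leading term divides it; move 11/3a to the remainder.
  leading term b: no divisor's leading term divides it; move 6b to the remainder.
  leading term 1: no divisor's leading term divides it; move 11/3 to the remainder.
  remainder 3/5b^2 + 11/3a + 6b + 11/3 ≠ 0; add k_3 = 3/5b^2 + 11/3a + 6b + 11/3 to the basis.

S(h_1,k_3): lcm = ab^2. S = -55/9a^2 - 31/3ab + 4b^2 - 55/9a - 1/3b.
  leading term a^2: no divisor's leading term divides it; move -55/9a^2 to the remainder.
  leading term ab: subtract (31/18)·h_1 from -31/3ab + 4b^2 - 55/9a - 1/3b → 4b^2 - 86/9a + 41b - 31/9
  leading term b^2: subtract (20/3)·k_3 from 4b^2 - 86/9a + 41b - 31/9 → -34a + b - 251/9
  leading term a: no divisor's leading term divides it; move -34a to the remainder.
  leading term b: no divisor's leading term divides it; move b to the remainder.
  leading term 1: no divisor's leading term divides it; move -251/9 to the remainder.
  remainder -55/9a^2 - 34a + b - 251/9 ≠ 0; add k_4 = -55/9a^2 - 34a + b - 251/9 to the basis.

The other S-polynomials (S(h_2,k_3), S(h_1,k_4), S(h_2,k_4), S(k_3,k_4)) all reduce to 0 modulo the current basis, so we have a Gröbner basis.
Inter-reduce: drop elements whose leading term is divisible by another's, tail-reduce, and make monic.
Reduced Gröbner basis: {a^2 + 306/55a - 9/55b + 251/55, ab - 1/3a + 4b - 1/3, b^2 + 55/9a + 10b + 55/9}.

Same reduced basis, so the two generating sets span the same ideal.

Yes, the ideals are equal.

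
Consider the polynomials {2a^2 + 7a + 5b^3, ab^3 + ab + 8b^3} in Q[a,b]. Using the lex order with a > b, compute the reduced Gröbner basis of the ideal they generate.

G = {a^2 + 7/2a + 5/2b^3, ab + 5/16b^6 + 5/16b^4 + 9/2b^3, b^8 + 2b^6 + 72/5b^5 + b^4 - 56/5b^3}

f_1 = 2a^2 + 7a + 5b^3, LT = a^2.
f_2 = ab^3 + ab + 8b^3, LT = ab^3.

S(f_1,f_2): lcm = a^2b^3. S = -a^2b - 9/2ab^3 + 5/2b^6.
  leading term a^2b: subtract (-1/2b)·f_1 from -a^2b - 9/2ab^3 + 5/2b^6 → -9/2ab^3 + 7/2ab + 5/2b^6 + 5/2b^4
  leading term ab^3: subtract (-9/2)·f_2 from -9/2ab^3 + 7/2ab + 5/2b^6 + 5/2b^4 → 8ab + 5/2b^6 + 5/2b^4 + 36b^3
  leading term ab: no divisor's leading term divides it; move 8ab to the remainder.
  leading term b^6: no divisor's leading term divides it; move 5/2b^6 to the remainder.
  leading term b^4: no divisor's leading term divides it; move 5/2b^4 to the remainder.
  leading term b^3: no divisor's leading term divides it; move 36b^3 to the remainder.
  remainder 8ab + 5/2b^6 + 5/2b^4 + 36b^3 ≠ 0; add g_3 = 8ab + 5/2b^6 + 5/2b^4 + 36b^3 to the basis.

S(f_2,g_3): lcm = ab^3. S = ab - 5/16b^8 - 5/16b^6 - 9/2b^5 + 8b^3.
  leading term ab: subtract (1/8)·g_3 from ab - 5/16b^8 - 5/16b^6 - 9/2b^5 + 8b^3 → -5/16b^8 - 5/8b^6 - 9/2b^5 - 5/16b^4 + 7/2b^3
  leading term b^8: no divisor's leading term divides it; move -5/16b^8 to the remainder.
  leading term b^6: no divisor's leading term divides it; move -5/8b^6 to the remainder.
  leading term b^5: no divisor's leading term divides it; move -9/2b^5 to the remainder.
  leading term b^4: no divisor's leading term divides it; move -5/16b^4 to the remainder.
  leading term b^3: no divisor's leading term divides it; move 7/2b^3 to the remainder.
  remainder -5/16b^8 - 5/8b^6 - 9/2b^5 - 5/16b^4 + 7/2b^3 ≠ 0; add g_4 = -5/16b^8 - 5/8b^6 - 9/2b^5 - 5/16b^4 + 7/2b^3 to the basis.

The other S-polynomials (S(f_1,g_3), S(f_1,g_4), S(f_2,g_4), S(g_3,g_4)) all reduce to 0 modulo the current basis, so we have a Gröbner basis.
Inter-reduce: drop elements whose leading term is divisible by another's, tail-reduce, and make monic.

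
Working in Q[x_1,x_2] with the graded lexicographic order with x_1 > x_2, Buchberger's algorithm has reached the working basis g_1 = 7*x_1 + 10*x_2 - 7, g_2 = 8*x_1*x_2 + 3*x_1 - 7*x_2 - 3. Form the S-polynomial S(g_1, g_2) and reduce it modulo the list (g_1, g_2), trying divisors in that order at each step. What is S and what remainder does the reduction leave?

lcm(LM(g_1), LM(g_2)) = x_1*x_2.
S = (lcm/LT(g_1))·g_1 − (lcm/LT(g_2))·g_2 = 10/7*x_2**2 - 3/8*x_1 - 1/8*x_2 + 3/8.
Reduce S modulo (g_1, g_2) in that order:
  leading term x_2**2: no divisor's leading term divides it; move 10/7*x_2**2 to the remainder.
  leading term x_1: subtract (-3/56)·g_1 from -3/8*x_1 - 1/8*x_2 + 3/8 → 23/56*x_2
  leading term x_2: no divisor's leading term divides it; move 23/56*x_2 to the remainder.
The remainder 10/7*x_2**2 + 23/56*x_2 is nonzero, so it would be added as the next basis element.

S(g_1, g_2) = 10/7*x_2**2 - 3/8*x_1 - 1/8*x_2 + 3/8; remainder on division = 10/7*x_2**2 + 23/56*x_2.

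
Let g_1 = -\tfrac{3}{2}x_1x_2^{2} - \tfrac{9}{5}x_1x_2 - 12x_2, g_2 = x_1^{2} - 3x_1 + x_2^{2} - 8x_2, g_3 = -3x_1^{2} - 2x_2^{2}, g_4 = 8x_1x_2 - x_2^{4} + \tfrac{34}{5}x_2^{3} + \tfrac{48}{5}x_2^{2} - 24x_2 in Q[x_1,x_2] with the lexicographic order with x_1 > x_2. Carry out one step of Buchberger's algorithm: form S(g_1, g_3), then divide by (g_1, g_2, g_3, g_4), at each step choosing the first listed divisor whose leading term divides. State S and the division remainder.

lcm(LM(g_1), LM(g_3)) = x_1^{2}x_2^{2}.
S = (lcm/LT(g_1))·g_1 − (lcm/LT(g_3))·g_3 = \tfrac{6}{5}x_1^{2}x_2 + 8x_1x_2 - \tfrac{2}{3}x_2^{4}.
Reduce S modulo (g_1, g_2, g_3, g_4) in that order:
  leading term x_1^{2}x_2: subtract (\tfrac{6}{5}x_2)·g_2 from \tfrac{6}{5}x_1^{2}x_2 + 8x_1x_2 - \tfrac{2}{3}x_2^{4} → \tfrac{58}{5}x_1x_2 - \tfrac{2}{3}x_2^{4} - \tfrac{6}{5}x_2^{3} + \tfrac{48}{5}x_2^{2}
  leading term x_1x_2: subtract (\tfrac{29}{20})·g_4 from \tfrac{58}{5}x_1x_2 - \tfrac{2}{3}x_2^{4} - \tfrac{6}{5}x_2^{3} + \tfrac{48}{5}x_2^{2} → \tfrac{47}{60}x_2^{4} - \tfrac{553}{50}x_2^{3} - \tfrac{108}{25}x_2^{2} + \tfrac{174}{5}x_2
  leading term x_2^{4}: no divisor's leading term divides it; move \tfrac{47}{60}x_2^{4} to the remainder.
  leading term x_2^{3}: no divisor's leading term divides it; move -\tfrac{553}{50}x_2^{3} to the remainder.
  leading term x_2^{2}: no divisor's leading term divides it; move -\tfrac{108}{25}x_2^{2} to the remainder.
  leading term x_2: no divisor's leading term divides it; move \tfrac{174}{5}x_2 to the remainder.
The remainder \tfrac{47}{60}x_2^{4} - \tfrac{553}{50}x_2^{3} - \tfrac{108}{25}x_2^{2} + \tfrac{174}{5}x_2 is nonzero, so it would be added as the next basis element.

S(g_1, g_3) = \tfrac{6}{5}x_1^{2}x_2 + 8x_1x_2 - \tfrac{2}{3}x_2^{4}; remainder on division = \tfrac{47}{60}x_2^{4} - \tfrac{553}{50}x_2^{3} - \tfrac{108}{25}x_2^{2} + \tfrac{174}{5}x_2.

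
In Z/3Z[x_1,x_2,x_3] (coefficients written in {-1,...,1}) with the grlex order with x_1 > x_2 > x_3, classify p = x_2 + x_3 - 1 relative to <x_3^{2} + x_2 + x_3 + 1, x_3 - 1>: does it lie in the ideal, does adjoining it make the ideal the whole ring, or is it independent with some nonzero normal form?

x_2 + x_3 - 1 lies in I (it reduces to 0).

First compute the reduced Gröbner basis of I by Buchberger's algorithm.
f_1 = x_3^{2} + x_2 + x_3 + 1, LT = x_3^{2}.
f_2 = x_3 - 1, LT = x_3.

S(f_1,f_2): lcm = x_3^{2}. S = x_2 - x_3 + 1.
  reduce S modulo (f_1, f_2):
  remainder x_2 ≠ 0; add h_3 = x_2 to the basis.

The other S-polynomials (S(f_1,h_3), S(f_2,h_3)) all reduce to 0 modulo the current basis, so we have a Gröbner basis.
Inter-reduce: drop elements whose leading term is divisible by another's, tail-reduce, and make monic.
Reduced Gröbner basis: {x_2, x_3 - 1}.
Label its elements g_1 = x_2, g_2 = x_3 - 1.

Reduce p = x_2 + x_3 - 1 modulo G:
  leading term x_2: subtract (1)·g_1 from x_2 + x_3 - 1 → x_3 - 1
  leading term x_3: subtract (1)·g_2 from x_3 - 1 → 0
  normal form = 0.
Since the normal form is 0, p ∈ I.

The remainder on division by a Gröbner basis is unique — it is the normal form.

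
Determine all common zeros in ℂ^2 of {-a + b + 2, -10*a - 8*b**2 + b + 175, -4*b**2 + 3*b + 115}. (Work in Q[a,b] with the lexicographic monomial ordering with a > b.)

Compute a lex Gröbner basis by Buchberger's algorithm.
f_1 = -a + b + 2, LT = a.
f_2 = -10*a - 8*b**2 + b + 175, LT = a.
f_3 = -4*b**2 + 3*b + 115, LT = b**2.

S(f_1,f_2): lcm = a. S = -4/5*b**2 - 9/10*b + 31/2.
  leading term b**2: subtract (1/5)·f_3 from -4/5*b**2 - 9/10*b + 31/2 → -3/2*b - 15/2
  leading term b: no divisor's leading term divides it; move -3/2*b to the remainder.
  leading term 1: no divisor's leading term divides it; move -15/2 to the remainder.
  remainder -3/2*b - 15/2 ≠ 0; add h_4 = -3/2*b - 15/2 to the basis.

The other S-polynomials (S(f_1,f_3), S(f_2,f_3), S(f_1,h_4), S(f_2,h_4), S(f_3,h_4)) all reduce to 0 modulo the current basis, so we have a Gröbner basis.
Inter-reduce: drop elements whose leading term is divisible by another's, tail-reduce, and make monic.
Reduced Gröbner basis: {a + 3, b + 5}.

A lex Gröbner basis eliminates variables successively. Here b + 5 depends only on b, with roots {-5}; lifting each root through the earlier basis elements recovers the full solutions.
  b = -5: the earlier basis element becomes a + 3 = 0, giving a = -3 — point (-3, -5).
Substituting each solution back into the original system confirms all equations vanish.

{(-3, -5)}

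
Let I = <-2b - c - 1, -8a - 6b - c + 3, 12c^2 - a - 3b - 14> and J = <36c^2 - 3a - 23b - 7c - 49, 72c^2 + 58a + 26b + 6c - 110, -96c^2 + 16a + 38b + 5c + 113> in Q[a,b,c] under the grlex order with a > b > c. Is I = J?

Yes, the ideals are equal.

Since reduced Gröbner bases are canonical representatives of ideals under a given ordering, it suffices to compute and compare them.
Buchberger on the first generating set:
f_1 = -2b - c - 1, LT = b.
f_2 = -8a - 6b - c + 3, LT = a.
f_3 = 12c^2 - a - 3b - 14, LT = c^2.

S(f_1,f_2): leading monomials are coprime, so the S-polynomial reduces to 0 (Buchberger's first criterion).
S(f_1,f_3): leading monomials are coprime, so the S-polynomial reduces to 0 (Buchberger's first criterion).
S(f_2,f_3): leading monomials are coprime, so the S-polynomial reduces to 0 (Buchberger's first criterion).
Every S-polynomial of the final basis reduces to 0, so we have a Gröbner basis.
Inter-reduce: drop elements whose leading term is divisible by another's, tail-reduce, and make monic.
Reduced Gröbner basis: {c^2 + 5/48c - 53/48, a - 1/4c - 3/4, b + 1/2c + 1/2}.

Buchberger on the second generating set:
h_1 = 36c^2 - 3a - 23b - 7c - 49, LT = c^2.
h_2 = 72c^2 + 58a + 26b + 6c - 110, LT = c^2.
h_3 = -96c^2 + 16a + 38b + 5c + 113, LT = c^2.

S(h_1,h_2): lcm = c^2. S = -8/9a - b - 5/18c + 1/6.
  leading term a: no divisor's leading term divides it; move -8/9a to the remainder.
  leading term b: no divisor's leading term divides it; move -b to the remainder.
  leading term c: no divisor's leading term divides it; move -5/18c to the remainder.
  leading term 1: no divisor's leading term divides it; move 1/6 to the remainder.
  remainder -8/9a - b - 5/18c + 1/6 ≠ 0; add k_4 = -8/9a - b - 5/18c + 1/6 to the basis.

S(h_1,h_3): lcm = c^2. S = 1/12a - 35/144b - 41/288c - 53/288.
  leading term a: subtract (-3/32)·k_4 from 1/12a - 35/144b - 41/288c - 53/288 → -97/288b - 97/576c - 97/576
  leading term b: no divisor's leading term divides it; move -97/288b to the remainder.
  leading term c: no divisor's leading term divides it; move -97/576c to the remainder.
  leading term 1: no divisor's leading term divides it; move -97/576 to the remainder.
  remainder -97/288b - 97/576c - 97/576 ≠ 0; add k_5 = -97/288b - 97/576c - 97/576 to the basis.

S(h_2,h_3): lcm = c^2. S = 35/36a + 109/144b + 13/96c - 101/288.
  leading term a: subtract (-35/32)·k_4 from 35/36a + 109/144b + 13/96c - 101/288 → -97/288b - 97/576c - 97/576
  leading term b: subtract (1)·k_5 from -97/288b - 97/576c - 97/576 → 0
  remainder 0.

S(h_1,k_4): leading monomials are coprime, so the S-polynomial reduces to 0 (Buchberger's first criterion).
S(h_2,k_4): leading monomials are coprime, so the S-polynomial reduces to 0 (Buchberger's first criterion).
S(h_3,k_4): leading monomials are coprime, so the S-polynomial reduces to 0 (Buchberger's first criterion).
S(h_1,k_5): leading monomials are coprime, so the S-polynomial reduces to 0 (Buchberger's first criterion).
S(h_2,k_5): leading monomials are coprime, so the S-polynomial reduces to 0 (Buchberger's first criterion).
S(h_3,k_5): leading monomials are coprime, so the S-polynomial reduces to 0 (Buchberger's first criterion).
S(k_4,k_5): leading monomials are coprime, so the S-polynomial reduces to 0 (Buchberger's first criterion).
Every S-polynomial of the final basis reduces to 0, so we have a Gröbner basis.
Inter-reduce: drop elements whose leading term is divisible by another's, tail-reduce, and make monic.
Reduced Gröbner basis: {c^2 + 5/48c - 53/48, a - 1/4c - 3/4, b + 1/2c + 1/2}.

Same reduced basis, so the two generating sets span the same ideal.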